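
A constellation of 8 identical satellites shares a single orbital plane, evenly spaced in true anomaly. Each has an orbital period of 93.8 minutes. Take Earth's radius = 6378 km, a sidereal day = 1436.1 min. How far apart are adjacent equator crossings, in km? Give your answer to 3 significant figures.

T = 93.8 min = 5628.0 s.
Single-satellite node shift = (5628.0/86166) × 360° = 23.51°.
With 8 satellites evenly phased, successive equator crossings are 23.51/8 = 2.939° apart.
That is 2.939 × 111.3 = 327 km at the equator.

327 km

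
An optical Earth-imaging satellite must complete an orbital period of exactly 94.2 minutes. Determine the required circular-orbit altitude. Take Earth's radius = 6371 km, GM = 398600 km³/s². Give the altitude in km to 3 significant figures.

T = 94.2 min = 5652.0 s.
From T = 2π√(a³/μ): a = (μ T²/4π²)^(1/3) = (398600 × 5652.0² / 4π²)^(1/3) = 6858 km.
Altitude h = a − R = 6858 − 6371 = 487 km.

487 km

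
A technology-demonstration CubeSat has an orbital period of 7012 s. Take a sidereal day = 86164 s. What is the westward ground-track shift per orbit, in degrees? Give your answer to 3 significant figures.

During one orbit Earth rotates (7012.0 / 86164) × 360° = 29.30°.

29.3°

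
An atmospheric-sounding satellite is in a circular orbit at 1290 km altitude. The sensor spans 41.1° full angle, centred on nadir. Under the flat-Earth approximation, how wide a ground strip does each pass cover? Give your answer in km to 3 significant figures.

Half-angle = 41.1°/2 = 20.55°.
Swath width ≈ 2h·tan(θ/2) = 2 × 1290 × tan(20.55°) = 967.2 km.

967 km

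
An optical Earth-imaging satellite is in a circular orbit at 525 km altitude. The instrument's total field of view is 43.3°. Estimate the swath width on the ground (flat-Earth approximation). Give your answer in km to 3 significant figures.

Half-angle = 43.3°/2 = 21.65°.
Swath width ≈ 2h·tan(θ/2) = 2 × 525 × tan(21.65°) = 416.8 km.

417 km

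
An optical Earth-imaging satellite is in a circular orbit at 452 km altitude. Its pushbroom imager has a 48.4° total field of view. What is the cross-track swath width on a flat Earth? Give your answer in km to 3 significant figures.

406 km

Half-angle = 48.4°/2 = 24.2°.
Swath width ≈ 2h·tan(θ/2) = 2 × 452 × tan(24.2°) = 406.3 km.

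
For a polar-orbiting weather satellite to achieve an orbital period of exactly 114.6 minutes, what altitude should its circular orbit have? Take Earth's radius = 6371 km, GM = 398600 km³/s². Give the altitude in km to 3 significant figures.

T = 114.6 min = 6876.0 s.
From T = 2π√(a³/μ): a = (μ T²/4π²)^(1/3) = (398600 × 6876.0² / 4π²)^(1/3) = 7815 km.
Altitude h = a − R = 7815 − 6371 = 1444 km.

1440 km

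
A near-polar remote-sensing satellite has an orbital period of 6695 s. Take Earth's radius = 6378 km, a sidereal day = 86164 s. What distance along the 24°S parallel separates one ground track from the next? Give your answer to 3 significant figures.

2840 km

Node shift per orbit = (6695.0/86164) × 360° = 27.97°.
Equatorial spacing = 27.97 × 111.3 km/° = 3114 km.
At 24° latitude, spacing = 3114 × cos(24°) = 2845 km.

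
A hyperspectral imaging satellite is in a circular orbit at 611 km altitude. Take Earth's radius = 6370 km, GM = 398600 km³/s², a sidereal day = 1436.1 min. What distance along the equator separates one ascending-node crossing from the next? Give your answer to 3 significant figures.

2700 km

Semi-major axis a = 6370 + 611 = 6981 km. Period T = 2π√(a³/μ) = 2π√(6981³/398600) = 5804.8 s = 96.75 min.
During one orbit Earth rotates (5804.8 / 86166) × 360° = 24.25°.
At the equator that is 24.25° × (2π·6370/360) km/° = 24.25 × 111.2 = 2696 km.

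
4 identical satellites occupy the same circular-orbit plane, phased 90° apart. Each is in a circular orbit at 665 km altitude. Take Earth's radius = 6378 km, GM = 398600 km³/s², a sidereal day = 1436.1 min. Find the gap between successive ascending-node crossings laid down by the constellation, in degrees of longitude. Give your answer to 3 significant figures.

6.14°

Semi-major axis a = 6378 + 665 = 7043 km. Period T = 2π√(a³/μ) = 2π√(7043³/398600) = 5882.3 s = 98.04 min.
Single-satellite node shift = (5882.3/86166) × 360° = 24.58°.
With 4 satellites evenly phased, successive equator crossings are 24.58/4 = 6.144° apart.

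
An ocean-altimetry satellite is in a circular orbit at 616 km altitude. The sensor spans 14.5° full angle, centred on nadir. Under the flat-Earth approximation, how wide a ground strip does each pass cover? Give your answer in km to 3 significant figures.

Half-angle = 14.5°/2 = 7.25°.
Swath width ≈ 2h·tan(θ/2) = 2 × 616 × tan(7.25°) = 156.7 km.

157 km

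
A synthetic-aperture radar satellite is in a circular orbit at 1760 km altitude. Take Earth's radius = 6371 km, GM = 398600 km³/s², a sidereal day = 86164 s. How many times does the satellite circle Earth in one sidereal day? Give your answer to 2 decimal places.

11.81

Semi-major axis a = 6371 + 1760 = 8131 km. Period T = 2π√(a³/μ) = 2π√(8131³/398600) = 7296.7 s = 121.61 min.
Orbits per sidereal day = 86164 / 7296.7 = 11.809.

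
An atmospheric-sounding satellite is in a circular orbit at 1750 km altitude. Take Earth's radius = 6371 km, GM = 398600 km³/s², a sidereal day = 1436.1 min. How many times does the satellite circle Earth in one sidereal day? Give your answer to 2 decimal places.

Semi-major axis a = 6371 + 1750 = 8121 km. Period T = 2π√(a³/μ) = 2π√(8121³/398600) = 7283.3 s = 121.39 min.
Orbits per sidereal day = 86166 / 7283.3 = 11.831.

11.83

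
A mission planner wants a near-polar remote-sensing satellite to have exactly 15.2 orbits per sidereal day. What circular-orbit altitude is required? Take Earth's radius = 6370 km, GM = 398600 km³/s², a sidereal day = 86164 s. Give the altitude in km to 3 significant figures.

501 km

Required period T = 86164 / 15.2 = 5668.7 s.
From T = 2π√(a³/μ): a = (μ T²/4π²)^(1/3) = (398600 × 5668.7² / 4π²)^(1/3) = 6871 km.
Altitude h = a − R = 6871 − 6370 = 501 km.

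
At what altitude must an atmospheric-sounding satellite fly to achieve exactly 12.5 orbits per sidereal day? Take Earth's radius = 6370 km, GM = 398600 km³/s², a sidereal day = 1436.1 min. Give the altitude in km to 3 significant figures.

Required period T = 86166 / 12.5 = 6893.3 s.
From T = 2π√(a³/μ): a = (μ T²/4π²)^(1/3) = (398600 × 6893.3² / 4π²)^(1/3) = 7828 km.
Altitude h = a − R = 7828 − 6370 = 1458 km.

1460 km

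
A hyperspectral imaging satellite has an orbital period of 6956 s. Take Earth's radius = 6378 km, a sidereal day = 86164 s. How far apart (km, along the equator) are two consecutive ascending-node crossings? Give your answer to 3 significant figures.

During one orbit Earth rotates (6956.0 / 86164) × 360° = 29.06°.
At the equator that is 29.06° × (2π·6378/360) km/° = 29.06 × 111.3 = 3235 km.

3240 km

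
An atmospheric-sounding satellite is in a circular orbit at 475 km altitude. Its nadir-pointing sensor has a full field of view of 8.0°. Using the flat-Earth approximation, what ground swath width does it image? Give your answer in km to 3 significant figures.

66.4 km

Half-angle = 8.0°/2 = 4°.
Swath width ≈ 2h·tan(θ/2) = 2 × 475 × tan(4°) = 66.4 km.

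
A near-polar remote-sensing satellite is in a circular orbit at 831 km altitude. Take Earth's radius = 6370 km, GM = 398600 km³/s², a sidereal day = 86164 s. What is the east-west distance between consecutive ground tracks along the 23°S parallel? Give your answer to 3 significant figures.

2600 km

Semi-major axis a = 6370 + 831 = 7201 km. Period T = 2π√(a³/μ) = 2π√(7201³/398600) = 6081.4 s = 101.36 min.
Node shift per orbit = (6081.4/86164) × 360° = 25.41°.
Equatorial spacing = 25.41 × 111.2 km/° = 2825 km.
At 23° latitude, spacing = 2825 × cos(23°) = 2600 km.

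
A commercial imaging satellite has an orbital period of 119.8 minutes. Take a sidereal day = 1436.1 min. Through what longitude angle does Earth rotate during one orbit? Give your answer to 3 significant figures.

30.0°

T = 119.8 min = 7188.0 s.
During one orbit Earth rotates (7188.0 / 86166) × 360° = 30.03°.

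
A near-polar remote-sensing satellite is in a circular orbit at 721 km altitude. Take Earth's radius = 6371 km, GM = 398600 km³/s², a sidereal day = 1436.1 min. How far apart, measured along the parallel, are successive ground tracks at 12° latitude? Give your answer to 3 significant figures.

Semi-major axis a = 6371 + 721 = 7092 km. Period T = 2π√(a³/μ) = 2π√(7092³/398600) = 5943.8 s = 99.06 min.
Node shift per orbit = (5943.8/86166) × 360° = 24.83°.
Equatorial spacing = 24.83 × 111.2 km/° = 2761 km.
At 12° latitude, spacing = 2761 × cos(12°) = 2701 km.

2700 km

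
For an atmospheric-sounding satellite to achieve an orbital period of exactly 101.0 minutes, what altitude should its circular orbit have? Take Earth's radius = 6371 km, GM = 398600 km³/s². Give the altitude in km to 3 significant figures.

T = 101.0 min = 6060.0 s.
From T = 2π√(a³/μ): a = (μ T²/4π²)^(1/3) = (398600 × 6060.0² / 4π²)^(1/3) = 7184 km.
Altitude h = a − R = 7184 − 6371 = 813 km.

813 km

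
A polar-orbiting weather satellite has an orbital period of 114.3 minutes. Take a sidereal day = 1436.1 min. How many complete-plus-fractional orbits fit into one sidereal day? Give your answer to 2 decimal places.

12.56

T = 114.3 min = 6858.0 s.
Orbits per sidereal day = 86166 / 6858.0 = 12.564.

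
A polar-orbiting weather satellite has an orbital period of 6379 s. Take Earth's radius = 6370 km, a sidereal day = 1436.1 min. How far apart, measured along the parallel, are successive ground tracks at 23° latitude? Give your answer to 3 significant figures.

Node shift per orbit = (6379.0/86166) × 360° = 26.65°.
Equatorial spacing = 26.65 × 111.2 km/° = 2963 km.
At 23° latitude, spacing = 2963 × cos(23°) = 2727 km.

2730 km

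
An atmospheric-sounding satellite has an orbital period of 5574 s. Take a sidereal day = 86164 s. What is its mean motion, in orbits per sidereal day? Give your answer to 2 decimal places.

15.46

Orbits per sidereal day = 86164 / 5574.0 = 15.458.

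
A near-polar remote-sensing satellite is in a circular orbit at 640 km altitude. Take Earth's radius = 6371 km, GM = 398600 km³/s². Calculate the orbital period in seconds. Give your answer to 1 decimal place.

5842.3 seconds

Semi-major axis a = 6371 + 640 = 7011 km. Period T = 2π√(a³/μ) = 2π√(7011³/398600) = 5842.3 s = 97.37 min.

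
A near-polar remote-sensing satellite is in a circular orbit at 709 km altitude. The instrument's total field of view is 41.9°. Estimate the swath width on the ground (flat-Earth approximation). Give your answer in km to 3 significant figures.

543 km

Half-angle = 41.9°/2 = 20.95°.
Swath width ≈ 2h·tan(θ/2) = 2 × 709 × tan(20.95°) = 542.9 km.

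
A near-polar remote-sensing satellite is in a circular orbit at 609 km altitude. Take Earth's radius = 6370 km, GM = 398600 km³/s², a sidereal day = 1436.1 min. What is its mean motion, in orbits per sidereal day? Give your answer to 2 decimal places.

14.85

Semi-major axis a = 6370 + 609 = 6979 km. Period T = 2π√(a³/μ) = 2π√(6979³/398600) = 5802.3 s = 96.71 min.
Orbits per sidereal day = 86166 / 5802.3 = 14.850.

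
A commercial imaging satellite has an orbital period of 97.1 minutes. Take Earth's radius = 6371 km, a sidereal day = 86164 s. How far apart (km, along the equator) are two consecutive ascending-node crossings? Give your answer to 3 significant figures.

2710 km

T = 97.1 min = 5826.0 s.
During one orbit Earth rotates (5826.0 / 86164) × 360° = 24.34°.
At the equator that is 24.34° × (2π·6371/360) km/° = 24.34 × 111.2 = 2707 km.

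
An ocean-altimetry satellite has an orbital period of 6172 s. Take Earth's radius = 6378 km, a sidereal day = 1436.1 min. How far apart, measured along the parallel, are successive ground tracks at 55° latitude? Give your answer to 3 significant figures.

1650 km

Node shift per orbit = (6172.0/86166) × 360° = 25.79°.
Equatorial spacing = 25.79 × 111.3 km/° = 2870 km.
At 55° latitude, spacing = 2870 × cos(55°) = 1646 km.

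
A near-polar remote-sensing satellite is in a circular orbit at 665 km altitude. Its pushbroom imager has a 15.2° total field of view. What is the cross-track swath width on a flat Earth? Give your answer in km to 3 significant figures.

177 km

Half-angle = 15.2°/2 = 7.6°.
Swath width ≈ 2h·tan(θ/2) = 2 × 665 × tan(7.6°) = 177.5 km.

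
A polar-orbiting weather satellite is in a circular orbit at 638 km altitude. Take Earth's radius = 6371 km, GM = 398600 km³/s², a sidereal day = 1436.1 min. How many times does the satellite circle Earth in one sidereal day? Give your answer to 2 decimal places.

Semi-major axis a = 6371 + 638 = 7009 km. Period T = 2π√(a³/μ) = 2π√(7009³/398600) = 5839.8 s = 97.33 min.
Orbits per sidereal day = 86166 / 5839.8 = 14.755.

14.76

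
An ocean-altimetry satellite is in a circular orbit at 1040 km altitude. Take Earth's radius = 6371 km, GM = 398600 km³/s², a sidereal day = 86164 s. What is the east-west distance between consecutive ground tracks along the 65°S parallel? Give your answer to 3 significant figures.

Semi-major axis a = 6371 + 1040 = 7411 km. Period T = 2π√(a³/μ) = 2π√(7411³/398600) = 6349.3 s = 105.82 min.
Node shift per orbit = (6349.3/86164) × 360° = 26.53°.
Equatorial spacing = 26.53 × 111.2 km/° = 2950 km.
At 65° latitude, spacing = 2950 × cos(65°) = 1247 km.

1250 km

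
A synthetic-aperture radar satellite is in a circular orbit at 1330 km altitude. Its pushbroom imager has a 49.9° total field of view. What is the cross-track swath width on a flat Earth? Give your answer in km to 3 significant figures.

Half-angle = 49.9°/2 = 24.95°.
Swath width ≈ 2h·tan(θ/2) = 2 × 1330 × tan(24.95°) = 1237.6 km.

1240 km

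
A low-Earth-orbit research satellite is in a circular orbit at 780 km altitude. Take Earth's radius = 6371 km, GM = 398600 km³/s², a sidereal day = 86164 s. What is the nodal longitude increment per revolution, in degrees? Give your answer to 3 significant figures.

Semi-major axis a = 6371 + 780 = 7151 km. Period T = 2π√(a³/μ) = 2π√(7151³/398600) = 6018.1 s = 100.30 min.
During one orbit Earth rotates (6018.1 / 86164) × 360° = 25.14°.

25.1°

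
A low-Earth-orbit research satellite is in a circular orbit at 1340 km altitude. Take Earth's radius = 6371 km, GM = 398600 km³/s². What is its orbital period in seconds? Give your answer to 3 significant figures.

6740 seconds

Semi-major axis a = 6371 + 1340 = 7711 km. Period T = 2π√(a³/μ) = 2π√(7711³/398600) = 6738.7 s = 112.31 min.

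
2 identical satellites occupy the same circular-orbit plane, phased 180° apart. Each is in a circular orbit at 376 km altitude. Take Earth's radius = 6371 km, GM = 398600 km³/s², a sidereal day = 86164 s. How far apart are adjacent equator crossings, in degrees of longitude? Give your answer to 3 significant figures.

11.5°

Semi-major axis a = 6371 + 376 = 6747 km. Period T = 2π√(a³/μ) = 2π√(6747³/398600) = 5515.4 s = 91.92 min.
Single-satellite node shift = (5515.4/86164) × 360° = 23.04°.
With 2 satellites evenly phased, successive equator crossings are 23.04/2 = 11.522° apart.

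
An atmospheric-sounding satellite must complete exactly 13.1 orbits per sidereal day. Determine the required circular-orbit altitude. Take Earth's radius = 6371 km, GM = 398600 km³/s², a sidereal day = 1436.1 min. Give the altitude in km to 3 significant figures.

Required period T = 86166 / 13.1 = 6577.6 s.
From T = 2π√(a³/μ): a = (μ T²/4π²)^(1/3) = (398600 × 6577.6² / 4π²)^(1/3) = 7588 km.
Altitude h = a − R = 7588 − 6371 = 1217 km.

1220 km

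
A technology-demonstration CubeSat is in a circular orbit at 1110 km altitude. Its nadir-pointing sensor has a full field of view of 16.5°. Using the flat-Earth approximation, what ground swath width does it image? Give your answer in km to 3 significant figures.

Half-angle = 16.5°/2 = 8.25°.
Swath width ≈ 2h·tan(θ/2) = 2 × 1110 × tan(8.25°) = 321.9 km.

322 km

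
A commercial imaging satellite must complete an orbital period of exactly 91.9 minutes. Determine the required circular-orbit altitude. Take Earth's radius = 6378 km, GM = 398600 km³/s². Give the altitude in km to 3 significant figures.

T = 91.9 min = 5514.0 s.
From T = 2π√(a³/μ): a = (μ T²/4π²)^(1/3) = (398600 × 5514.0² / 4π²)^(1/3) = 6746 km.
Altitude h = a − R = 6746 − 6378 = 368 km.

368 km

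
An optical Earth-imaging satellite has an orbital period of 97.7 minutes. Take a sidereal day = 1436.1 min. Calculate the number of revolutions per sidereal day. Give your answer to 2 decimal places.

14.70

T = 97.7 min = 5862.0 s.
Orbits per sidereal day = 86166 / 5862.0 = 14.699.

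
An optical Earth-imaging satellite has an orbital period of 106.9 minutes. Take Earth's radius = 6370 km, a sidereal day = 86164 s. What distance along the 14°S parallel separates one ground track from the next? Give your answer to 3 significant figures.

T = 106.9 min = 6414.0 s.
Node shift per orbit = (6414.0/86164) × 360° = 26.80°.
Equatorial spacing = 26.80 × 111.2 km/° = 2979 km.
At 14° latitude, spacing = 2979 × cos(14°) = 2891 km.

2890 km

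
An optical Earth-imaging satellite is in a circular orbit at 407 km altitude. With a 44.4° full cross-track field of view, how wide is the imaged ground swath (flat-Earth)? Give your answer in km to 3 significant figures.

Half-angle = 44.4°/2 = 22.2°.
Swath width ≈ 2h·tan(θ/2) = 2 × 407 × tan(22.2°) = 332.2 km.

332 km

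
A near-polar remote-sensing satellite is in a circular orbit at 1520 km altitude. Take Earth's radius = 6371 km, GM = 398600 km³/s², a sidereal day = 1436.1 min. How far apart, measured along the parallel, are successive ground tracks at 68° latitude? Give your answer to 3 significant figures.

Semi-major axis a = 6371 + 1520 = 7891 km. Period T = 2π√(a³/μ) = 2π√(7891³/398600) = 6976.0 s = 116.27 min.
Node shift per orbit = (6976.0/86166) × 360° = 29.15°.
Equatorial spacing = 29.15 × 111.2 km/° = 3241 km.
At 68° latitude, spacing = 3241 × cos(68°) = 1214 km.

1210 km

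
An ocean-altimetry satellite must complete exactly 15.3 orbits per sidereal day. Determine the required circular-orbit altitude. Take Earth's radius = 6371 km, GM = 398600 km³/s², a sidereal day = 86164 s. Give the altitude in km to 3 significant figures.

470 km

Required period T = 86164 / 15.3 = 5631.6 s.
From T = 2π√(a³/μ): a = (μ T²/4π²)^(1/3) = (398600 × 5631.6² / 4π²)^(1/3) = 6841 km.
Altitude h = a − R = 6841 − 6371 = 470 km.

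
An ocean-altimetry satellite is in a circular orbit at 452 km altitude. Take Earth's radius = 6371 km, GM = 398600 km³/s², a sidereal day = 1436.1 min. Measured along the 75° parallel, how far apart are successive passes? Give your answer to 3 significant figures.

Semi-major axis a = 6371 + 452 = 6823 km. Period T = 2π√(a³/μ) = 2π√(6823³/398600) = 5608.9 s = 93.48 min.
Node shift per orbit = (5608.9/86166) × 360° = 23.43°.
Equatorial spacing = 23.43 × 111.2 km/° = 2606 km.
At 75° latitude, spacing = 2606 × cos(75°) = 674 km.

674 km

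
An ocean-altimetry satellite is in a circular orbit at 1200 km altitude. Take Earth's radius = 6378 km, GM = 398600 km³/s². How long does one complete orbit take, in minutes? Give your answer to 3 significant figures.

Semi-major axis a = 6378 + 1200 = 7578 km. Period T = 2π√(a³/μ) = 2π√(7578³/398600) = 6565.1 s = 109.42 min.

109 min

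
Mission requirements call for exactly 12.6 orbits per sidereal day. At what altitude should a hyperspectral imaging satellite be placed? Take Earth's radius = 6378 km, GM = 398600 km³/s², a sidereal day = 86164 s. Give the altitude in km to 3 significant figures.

Required period T = 86164 / 12.6 = 6838.4 s.
From T = 2π√(a³/μ): a = (μ T²/4π²)^(1/3) = (398600 × 6838.4² / 4π²)^(1/3) = 7787 km.
Altitude h = a − R = 7787 − 6378 = 1409 km.

1410 km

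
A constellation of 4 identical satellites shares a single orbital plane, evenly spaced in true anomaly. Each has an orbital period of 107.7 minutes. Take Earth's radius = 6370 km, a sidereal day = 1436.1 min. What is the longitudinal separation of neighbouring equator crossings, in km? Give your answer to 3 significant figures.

T = 107.7 min = 6462.0 s.
Single-satellite node shift = (6462.0/86166) × 360° = 27.00°.
With 4 satellites evenly phased, successive equator crossings are 27.00/4 = 6.750° apart.
That is 6.750 × 111.2 = 750 km at the equator.

750 km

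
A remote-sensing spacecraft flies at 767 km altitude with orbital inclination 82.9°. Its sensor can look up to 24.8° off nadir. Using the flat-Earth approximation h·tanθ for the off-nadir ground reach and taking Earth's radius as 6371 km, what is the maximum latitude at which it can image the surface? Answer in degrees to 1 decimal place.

86.1°

For a prograde orbit the ground track reaches latitude ±i = ±82.9°.
Sensor half-swath on the ground ≈ 767·tan(24.8°) = 354 km = 3.19° of latitude.
Maximum observable latitude ≈ 82.9 + 3.19 = 86.1°.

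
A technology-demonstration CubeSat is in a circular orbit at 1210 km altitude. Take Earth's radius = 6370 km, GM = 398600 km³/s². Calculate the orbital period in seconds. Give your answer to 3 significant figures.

Semi-major axis a = 6370 + 1210 = 7580 km. Period T = 2π√(a³/μ) = 2π√(7580³/398600) = 6567.7 s = 109.46 min.

6570 seconds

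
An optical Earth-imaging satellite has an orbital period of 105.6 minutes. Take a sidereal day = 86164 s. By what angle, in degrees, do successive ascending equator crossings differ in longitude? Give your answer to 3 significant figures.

26.5°

T = 105.6 min = 6336.0 s.
During one orbit Earth rotates (6336.0 / 86164) × 360° = 26.47°.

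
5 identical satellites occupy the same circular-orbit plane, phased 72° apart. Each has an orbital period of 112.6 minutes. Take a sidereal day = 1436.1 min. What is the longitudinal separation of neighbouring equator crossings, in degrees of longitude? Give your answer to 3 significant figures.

5.65°

T = 112.6 min = 6756.0 s.
Single-satellite node shift = (6756.0/86166) × 360° = 28.23°.
With 5 satellites evenly phased, successive equator crossings are 28.23/5 = 5.645° apart.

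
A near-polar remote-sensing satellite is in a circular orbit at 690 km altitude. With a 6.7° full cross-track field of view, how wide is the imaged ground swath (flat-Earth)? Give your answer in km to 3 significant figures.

Half-angle = 6.7°/2 = 3.35°.
Swath width ≈ 2h·tan(θ/2) = 2 × 690 × tan(3.35°) = 80.8 km.

80.8 km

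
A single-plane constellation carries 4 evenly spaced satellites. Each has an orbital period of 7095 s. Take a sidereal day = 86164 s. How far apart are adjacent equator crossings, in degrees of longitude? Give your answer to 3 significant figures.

Single-satellite node shift = (7095.0/86164) × 360° = 29.64°.
With 4 satellites evenly phased, successive equator crossings are 29.64/4 = 7.411° apart.

7.41°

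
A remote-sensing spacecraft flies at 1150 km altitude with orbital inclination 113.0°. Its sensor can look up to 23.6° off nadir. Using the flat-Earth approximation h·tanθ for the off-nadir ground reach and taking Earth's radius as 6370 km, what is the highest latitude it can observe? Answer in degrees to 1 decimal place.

Retrograde orbit: the ground track reaches ±(180° − i) = ±(180 − 113.0) = ±67.0°.
Sensor half-swath on the ground ≈ 1150·tan(23.6°) = 502 km = 4.52° of latitude.
Maximum observable latitude ≈ 67.0 + 4.52 = 71.5°.

71.5°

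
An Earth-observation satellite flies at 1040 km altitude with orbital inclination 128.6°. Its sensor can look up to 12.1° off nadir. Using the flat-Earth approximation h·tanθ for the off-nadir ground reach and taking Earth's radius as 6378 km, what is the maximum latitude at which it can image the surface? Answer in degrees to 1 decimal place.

53.4°

Retrograde orbit: the ground track reaches ±(180° − i) = ±(180 − 128.6) = ±51.4°.
Sensor half-swath on the ground ≈ 1040·tan(12.1°) = 223 km = 2.00° of latitude.
Maximum observable latitude ≈ 51.4 + 2.00 = 53.4°.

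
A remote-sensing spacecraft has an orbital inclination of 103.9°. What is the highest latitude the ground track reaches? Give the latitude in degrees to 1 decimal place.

Retrograde orbit: the ground track reaches ±(180° − i) = ±(180 − 103.9) = ±76.1°.

76.1°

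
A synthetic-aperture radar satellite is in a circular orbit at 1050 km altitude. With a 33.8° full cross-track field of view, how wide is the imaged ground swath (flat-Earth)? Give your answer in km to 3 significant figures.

Half-angle = 33.8°/2 = 16.9°.
Swath width ≈ 2h·tan(θ/2) = 2 × 1050 × tan(16.9°) = 638.0 km.

638 km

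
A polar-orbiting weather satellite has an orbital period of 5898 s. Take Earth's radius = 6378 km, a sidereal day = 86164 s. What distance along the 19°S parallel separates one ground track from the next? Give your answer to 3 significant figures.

2590 km

Node shift per orbit = (5898.0/86164) × 360° = 24.64°.
Equatorial spacing = 24.64 × 111.3 km/° = 2743 km.
At 19° latitude, spacing = 2743 × cos(19°) = 2594 km.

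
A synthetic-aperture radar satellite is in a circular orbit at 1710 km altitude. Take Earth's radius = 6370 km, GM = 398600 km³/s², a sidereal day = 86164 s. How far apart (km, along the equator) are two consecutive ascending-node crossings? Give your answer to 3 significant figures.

3360 km

Semi-major axis a = 6370 + 1710 = 8080 km. Period T = 2π√(a³/μ) = 2π√(8080³/398600) = 7228.2 s = 120.47 min.
During one orbit Earth rotates (7228.2 / 86164) × 360° = 30.20°.
At the equator that is 30.20° × (2π·6370/360) km/° = 30.20 × 111.2 = 3358 km.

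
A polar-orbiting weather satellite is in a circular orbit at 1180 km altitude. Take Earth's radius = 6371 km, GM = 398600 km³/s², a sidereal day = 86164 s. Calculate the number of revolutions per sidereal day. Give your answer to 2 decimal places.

13.19

Semi-major axis a = 6371 + 1180 = 7551 km. Period T = 2π√(a³/μ) = 2π√(7551³/398600) = 6530.1 s = 108.83 min.
Orbits per sidereal day = 86164 / 6530.1 = 13.195.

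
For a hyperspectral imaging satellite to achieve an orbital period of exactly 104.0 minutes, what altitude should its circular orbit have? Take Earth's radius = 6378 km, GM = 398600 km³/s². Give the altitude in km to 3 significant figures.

T = 104.0 min = 6240.0 s.
From T = 2π√(a³/μ): a = (μ T²/4π²)^(1/3) = (398600 × 6240.0² / 4π²)^(1/3) = 7326 km.
Altitude h = a − R = 7326 − 6378 = 948 km.

948 km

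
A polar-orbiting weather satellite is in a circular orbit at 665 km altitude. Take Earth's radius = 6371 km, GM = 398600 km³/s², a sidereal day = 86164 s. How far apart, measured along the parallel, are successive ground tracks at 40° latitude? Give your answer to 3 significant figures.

Semi-major axis a = 6371 + 665 = 7036 km. Period T = 2π√(a³/μ) = 2π√(7036³/398600) = 5873.5 s = 97.89 min.
Node shift per orbit = (5873.5/86164) × 360° = 24.54°.
Equatorial spacing = 24.54 × 111.2 km/° = 2729 km.
At 40° latitude, spacing = 2729 × cos(40°) = 2090 km.

2090 km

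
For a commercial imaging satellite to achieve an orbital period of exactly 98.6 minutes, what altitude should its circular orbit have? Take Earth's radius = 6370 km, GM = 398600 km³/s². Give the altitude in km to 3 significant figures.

T = 98.6 min = 5916.0 s.
From T = 2π√(a³/μ): a = (μ T²/4π²)^(1/3) = (398600 × 5916.0² / 4π²)^(1/3) = 7070 km.
Altitude h = a − R = 7070 − 6370 = 700 km.

700 km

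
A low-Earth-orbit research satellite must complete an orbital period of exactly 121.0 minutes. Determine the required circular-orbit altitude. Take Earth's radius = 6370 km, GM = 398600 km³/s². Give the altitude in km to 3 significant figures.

T = 121.0 min = 7260.0 s.
From T = 2π√(a³/μ): a = (μ T²/4π²)^(1/3) = (398600 × 7260.0² / 4π²)^(1/3) = 8104 km.
Altitude h = a − R = 8104 − 6370 = 1734 km.

1730 km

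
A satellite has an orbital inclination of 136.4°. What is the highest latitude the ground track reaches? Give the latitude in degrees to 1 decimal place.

43.6°

Retrograde orbit: the ground track reaches ±(180° − i) = ±(180 − 136.4) = ±43.6°.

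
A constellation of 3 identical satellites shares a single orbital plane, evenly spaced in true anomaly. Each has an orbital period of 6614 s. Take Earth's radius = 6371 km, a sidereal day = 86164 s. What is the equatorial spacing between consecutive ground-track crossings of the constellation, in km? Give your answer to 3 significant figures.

Single-satellite node shift = (6614.0/86164) × 360° = 27.63°.
With 3 satellites evenly phased, successive equator crossings are 27.63/3 = 9.211° apart.
That is 9.211 × 111.2 = 1024 km at the equator.

1020 km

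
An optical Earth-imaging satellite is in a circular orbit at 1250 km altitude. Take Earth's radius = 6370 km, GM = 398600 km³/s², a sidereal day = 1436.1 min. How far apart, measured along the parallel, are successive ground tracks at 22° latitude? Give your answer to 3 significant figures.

2850 km

Semi-major axis a = 6370 + 1250 = 7620 km. Period T = 2π√(a³/μ) = 2π√(7620³/398600) = 6619.8 s = 110.33 min.
Node shift per orbit = (6619.8/86166) × 360° = 27.66°.
Equatorial spacing = 27.66 × 111.2 km/° = 3075 km.
At 22° latitude, spacing = 3075 × cos(22°) = 2851 km.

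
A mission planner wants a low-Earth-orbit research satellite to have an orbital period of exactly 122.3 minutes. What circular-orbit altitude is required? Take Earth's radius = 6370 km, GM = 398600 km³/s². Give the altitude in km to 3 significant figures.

T = 122.3 min = 7338.0 s.
From T = 2π√(a³/μ): a = (μ T²/4π²)^(1/3) = (398600 × 7338.0² / 4π²)^(1/3) = 8162 km.
Altitude h = a − R = 8162 − 6370 = 1792 km.

1790 km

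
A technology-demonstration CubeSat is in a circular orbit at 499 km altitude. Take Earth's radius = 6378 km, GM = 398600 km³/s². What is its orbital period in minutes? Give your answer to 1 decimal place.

94.6 min

Semi-major axis a = 6378 + 499 = 6877 km. Period T = 2π√(a³/μ) = 2π√(6877³/398600) = 5675.6 s = 94.59 min.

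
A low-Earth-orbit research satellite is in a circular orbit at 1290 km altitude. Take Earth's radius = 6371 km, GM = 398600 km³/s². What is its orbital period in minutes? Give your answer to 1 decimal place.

Semi-major axis a = 6371 + 1290 = 7661 km. Period T = 2π√(a³/μ) = 2π√(7661³/398600) = 6673.3 s = 111.22 min.

111.2 min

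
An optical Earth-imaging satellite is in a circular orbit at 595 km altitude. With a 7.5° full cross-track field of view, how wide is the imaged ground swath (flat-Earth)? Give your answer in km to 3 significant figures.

Half-angle = 7.5°/2 = 3.75°.
Swath width ≈ 2h·tan(θ/2) = 2 × 595 × tan(3.75°) = 78.0 km.

78.0 km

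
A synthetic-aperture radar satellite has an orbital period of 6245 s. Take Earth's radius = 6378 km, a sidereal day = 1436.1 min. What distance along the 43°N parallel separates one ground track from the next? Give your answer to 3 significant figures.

Node shift per orbit = (6245.0/86166) × 360° = 26.09°.
Equatorial spacing = 26.09 × 111.3 km/° = 2904 km.
At 43° latitude, spacing = 2904 × cos(43°) = 2124 km.

2120 km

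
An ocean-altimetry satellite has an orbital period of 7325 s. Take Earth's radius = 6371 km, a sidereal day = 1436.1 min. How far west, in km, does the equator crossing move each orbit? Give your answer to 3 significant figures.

During one orbit Earth rotates (7325.0 / 86166) × 360° = 30.60°.
At the equator that is 30.60° × (2π·6371/360) km/° = 30.60 × 111.2 = 3403 km.

3400 km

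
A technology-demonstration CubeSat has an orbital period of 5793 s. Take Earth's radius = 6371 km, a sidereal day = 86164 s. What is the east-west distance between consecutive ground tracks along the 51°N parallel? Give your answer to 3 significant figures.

Node shift per orbit = (5793.0/86164) × 360° = 24.20°.
Equatorial spacing = 24.20 × 111.2 km/° = 2691 km.
At 51° latitude, spacing = 2691 × cos(51°) = 1694 km.

1690 km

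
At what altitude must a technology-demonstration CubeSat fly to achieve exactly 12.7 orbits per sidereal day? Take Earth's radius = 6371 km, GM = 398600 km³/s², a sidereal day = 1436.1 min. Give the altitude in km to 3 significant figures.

Required period T = 86166 / 12.7 = 6784.7 s.
From T = 2π√(a³/μ): a = (μ T²/4π²)^(1/3) = (398600 × 6784.7² / 4π²)^(1/3) = 7746 km.
Altitude h = a − R = 7746 − 6371 = 1375 km.

1380 km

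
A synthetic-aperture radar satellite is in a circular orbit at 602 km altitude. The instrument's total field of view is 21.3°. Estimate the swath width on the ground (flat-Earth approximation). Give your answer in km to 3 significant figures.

Half-angle = 21.3°/2 = 10.65°.
Swath width ≈ 2h·tan(θ/2) = 2 × 602 × tan(10.65°) = 226.4 km.

226 km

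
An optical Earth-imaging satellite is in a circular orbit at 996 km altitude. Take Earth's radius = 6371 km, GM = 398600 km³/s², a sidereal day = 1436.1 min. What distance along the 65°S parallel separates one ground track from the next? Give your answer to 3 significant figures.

Semi-major axis a = 6371 + 996 = 7367 km. Period T = 2π√(a³/μ) = 2π√(7367³/398600) = 6292.8 s = 104.88 min.
Node shift per orbit = (6292.8/86166) × 360° = 26.29°.
Equatorial spacing = 26.29 × 111.2 km/° = 2923 km.
At 65° latitude, spacing = 2923 × cos(65°) = 1236 km.

1240 km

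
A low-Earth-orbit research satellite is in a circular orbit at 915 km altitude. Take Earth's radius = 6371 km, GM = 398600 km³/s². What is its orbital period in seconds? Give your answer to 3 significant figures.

Semi-major axis a = 6371 + 915 = 7286 km. Period T = 2π√(a³/μ) = 2π√(7286³/398600) = 6189.3 s = 103.16 min.

6190 seconds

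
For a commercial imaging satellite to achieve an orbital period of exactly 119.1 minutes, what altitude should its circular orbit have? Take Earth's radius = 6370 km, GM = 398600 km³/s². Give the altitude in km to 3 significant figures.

T = 119.1 min = 7146.0 s.
From T = 2π√(a³/μ): a = (μ T²/4π²)^(1/3) = (398600 × 7146.0² / 4π²)^(1/3) = 8019 km.
Altitude h = a − R = 8019 − 6370 = 1649 km.

1650 km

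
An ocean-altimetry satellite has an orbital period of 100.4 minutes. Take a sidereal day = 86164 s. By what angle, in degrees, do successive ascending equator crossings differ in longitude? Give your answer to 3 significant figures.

T = 100.4 min = 6024.0 s.
During one orbit Earth rotates (6024.0 / 86164) × 360° = 25.17°.

25.2°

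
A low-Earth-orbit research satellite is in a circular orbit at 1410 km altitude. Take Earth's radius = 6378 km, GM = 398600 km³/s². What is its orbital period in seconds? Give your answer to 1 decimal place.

6839.9 seconds

Semi-major axis a = 6378 + 1410 = 7788 km. Period T = 2π√(a³/μ) = 2π√(7788³/398600) = 6839.9 s = 114.00 min.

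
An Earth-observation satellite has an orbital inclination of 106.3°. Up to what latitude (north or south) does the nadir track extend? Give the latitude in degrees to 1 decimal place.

73.7°

Retrograde orbit: the ground track reaches ±(180° − i) = ±(180 − 106.3) = ±73.7°.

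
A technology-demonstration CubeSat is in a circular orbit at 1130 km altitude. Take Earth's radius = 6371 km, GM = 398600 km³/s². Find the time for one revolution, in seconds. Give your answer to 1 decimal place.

Semi-major axis a = 6371 + 1130 = 7501 km. Period T = 2π√(a³/μ) = 2π√(7501³/398600) = 6465.3 s = 107.76 min.

6465.3 seconds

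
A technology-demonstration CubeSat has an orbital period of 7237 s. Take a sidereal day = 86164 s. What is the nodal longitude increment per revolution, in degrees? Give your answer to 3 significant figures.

During one orbit Earth rotates (7237.0 / 86164) × 360° = 30.24°.

30.2°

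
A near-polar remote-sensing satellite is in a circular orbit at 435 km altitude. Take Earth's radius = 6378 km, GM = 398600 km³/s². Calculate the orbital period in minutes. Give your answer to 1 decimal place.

93.3 min

Semi-major axis a = 6378 + 435 = 6813 km. Period T = 2π√(a³/μ) = 2π√(6813³/398600) = 5596.5 s = 93.28 min.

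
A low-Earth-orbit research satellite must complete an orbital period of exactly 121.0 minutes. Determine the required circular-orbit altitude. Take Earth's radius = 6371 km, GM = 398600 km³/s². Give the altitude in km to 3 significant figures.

T = 121.0 min = 7260.0 s.
From T = 2π√(a³/μ): a = (μ T²/4π²)^(1/3) = (398600 × 7260.0² / 4π²)^(1/3) = 8104 km.
Altitude h = a − R = 8104 − 6371 = 1733 km.

1730 km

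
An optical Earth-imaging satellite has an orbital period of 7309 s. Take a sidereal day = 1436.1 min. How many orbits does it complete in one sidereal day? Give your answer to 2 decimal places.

Orbits per sidereal day = 86166 / 7309.0 = 11.789.

11.79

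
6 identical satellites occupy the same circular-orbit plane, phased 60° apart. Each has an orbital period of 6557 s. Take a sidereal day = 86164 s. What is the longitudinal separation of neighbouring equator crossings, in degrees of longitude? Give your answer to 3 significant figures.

4.57°

Single-satellite node shift = (6557.0/86164) × 360° = 27.40°.
With 6 satellites evenly phased, successive equator crossings are 27.40/6 = 4.566° apart.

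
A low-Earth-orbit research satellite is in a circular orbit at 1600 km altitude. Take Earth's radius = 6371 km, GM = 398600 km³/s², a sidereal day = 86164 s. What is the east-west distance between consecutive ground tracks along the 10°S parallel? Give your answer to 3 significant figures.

Semi-major axis a = 6371 + 1600 = 7971 km. Period T = 2π√(a³/μ) = 2π√(7971³/398600) = 7082.4 s = 118.04 min.
Node shift per orbit = (7082.4/86164) × 360° = 29.59°.
Equatorial spacing = 29.59 × 111.2 km/° = 3290 km.
At 10° latitude, spacing = 3290 × cos(10°) = 3240 km.

3240 km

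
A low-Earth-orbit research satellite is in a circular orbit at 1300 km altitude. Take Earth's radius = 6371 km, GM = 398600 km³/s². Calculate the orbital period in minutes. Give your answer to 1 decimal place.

Semi-major axis a = 6371 + 1300 = 7671 km. Period T = 2π√(a³/μ) = 2π√(7671³/398600) = 6686.4 s = 111.44 min.

111.4 min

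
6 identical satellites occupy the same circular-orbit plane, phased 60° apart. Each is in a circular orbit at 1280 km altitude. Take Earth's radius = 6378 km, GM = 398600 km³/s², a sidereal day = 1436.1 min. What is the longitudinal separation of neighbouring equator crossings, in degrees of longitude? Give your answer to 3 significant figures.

Semi-major axis a = 6378 + 1280 = 7658 km. Period T = 2π√(a³/μ) = 2π√(7658³/398600) = 6669.4 s = 111.16 min.
Single-satellite node shift = (6669.4/86166) × 360° = 27.86°.
With 6 satellites evenly phased, successive equator crossings are 27.86/6 = 4.644° apart.

4.64°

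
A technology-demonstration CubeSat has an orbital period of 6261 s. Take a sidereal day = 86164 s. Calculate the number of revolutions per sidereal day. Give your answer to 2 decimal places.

Orbits per sidereal day = 86164 / 6261.0 = 13.762.

13.76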